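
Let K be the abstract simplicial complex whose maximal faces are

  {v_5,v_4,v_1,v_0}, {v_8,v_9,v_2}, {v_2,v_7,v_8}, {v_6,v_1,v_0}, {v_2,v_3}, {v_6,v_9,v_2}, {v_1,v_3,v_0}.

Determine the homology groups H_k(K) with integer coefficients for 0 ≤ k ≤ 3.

Fix the vertex order v_0 < v_1 < v_2 < v_3 < v_4 < v_5 < v_6 < v_7 < v_8 < v_9 and write every simplex with vertices in increasing order. Then dim K = 3 and the simplices of K are:

  0-simplices (10): [v_0], [v_1], [v_2], [v_3], [v_4], [v_5], [v_6], [v_7], [v_8], [v_9]
  1-simplices (18): (18 of them)
  2-simplices (9): [v_0,v_1,v_3], [v_0,v_1,v_4], [v_0,v_1,v_5], [v_0,v_1,v_6], [v_0,v_4,v_5], [v_1,v_4,v_5], [v_2,v_6,v_9], [v_2,v_7,v_8], [v_2,v_8,v_9]
  3-simplices (1): [v_0,v_1,v_4,v_5]

giving chain groups C_0 ≅ Z^10, C_1 ≅ Z^18, C_2 ≅ Z^9, C_3 ≅ Z^1.

∂_1: C_1 → C_0 is given by ∂[p,q] = [q] − [p]. For instance
  ∂[v_2,v_6] = [v_6] − [v_2].
As a 10×18 matrix over Z this has rank 9, with invariant factors (1,1,1,1,1,1,1,1,1).

∂_2: C_2 → C_1 sends each 2-simplex [p,q,r] to [q,r] − [p,r] + [p,q]. For instance
  ∂[v_0,v_1,v_4] = [v_1,v_4] − [v_0,v_4] + [v_0,v_1],
  ∂[v_2,v_6,v_9] = [v_6,v_9] − [v_2,v_9] + [v_2,v_6].
As a 18×9 matrix over Z this has rank 8, with invariant factors (1,1,1,1,1,1,1,1).

The boundary map ∂_3: C_3 → C_2 sends each 3-simplex σ to the alternating sum Σ_i (−1)^i (σ with its i-th vertex removed). For instance
  ∂[v_0,v_1,v_4,v_5] = [v_1,v_4,v_5] − [v_0,v_4,v_5] + [v_0,v_1,v_5] − [v_0,v_1,v_4].
This gives a 9×1 integer matrix of rank 1; reducing to Smith normal form yields diagonal entries (1).

From H_k ≅ ker(∂_k) / im(∂_{k+1}) we obtain:

  H_0: rank C_0 − rank ∂_1 = 10 − 9 = 1, and the invariant factors of ∂_1 are all 1, so H_0 = Z.
  H_1: rank ker ∂_1 − rank ∂_2 = (18 − 9) − 8 = 1, and the invariant factors of ∂_2 are all 1, so H_1 = Z.
  H_2: rank ker ∂_2 − rank ∂_3 = (9 − 8) − 1 = 0, and the invariant factors of ∂_3 are all 1, so H_2 = 0.
  H_3: rank ker ∂_3 − rank ∂_4 = (1 − 1) − 0 = 0, and there is no ∂_4, so H_3 = 0.

H_0 ≅ Z,  H_1 ≅ Z,  H_2 = 0,  H_3 = 0.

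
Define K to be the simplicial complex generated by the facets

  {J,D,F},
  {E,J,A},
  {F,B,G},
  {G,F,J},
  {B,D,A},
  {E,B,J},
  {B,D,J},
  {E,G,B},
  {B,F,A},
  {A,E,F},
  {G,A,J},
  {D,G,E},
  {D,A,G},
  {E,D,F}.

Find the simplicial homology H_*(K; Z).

K has 7 vertices, 21 edges, 14 triangles.
rank ∂_0 = 0, rank ∂_1 = 6 ⇒ b_0 = 7 − 0 − 6 = 1; all invariant factors of ∂_1 are 1 so no torsion. So H_0 = Z.
rank ∂_1 = 6, rank ∂_2 = 13 ⇒ b_1 = 21 − 6 − 13 = 2; all invariant factors of ∂_2 are 1 so no torsion. So H_1 = Z^2.
rank ∂_2 = 13, rank ∂_3 = 0 ⇒ b_2 = 14 − 13 − 0 = 1. So H_2 = Z.

H_0 ≅ Z,  H_1 ≅ Z^2,  H_2 ≅ Z.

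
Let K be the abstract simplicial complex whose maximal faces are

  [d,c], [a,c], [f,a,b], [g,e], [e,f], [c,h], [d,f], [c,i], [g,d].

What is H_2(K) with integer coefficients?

We work with the vertex ordering a < b < c < d < e < f < g < h < i. The simplices of K, each written with vertices in increasing order, are:

  0-simplices (9): a, b, c, d, e, f, g, h, i
  1-simplices (11): ab, ac, af, bf, cd, ch, ci, df, dg, ef, eg
  2-simplices (1): abf

Hence C_0 ≅ Z^9, C_1 ≅ Z^11, C_2 ≅ Z^1.

The boundary map ∂_1: C_1 → C_0 is given by ∂[p,q] = [q] − [p]. For instance
  ∂ac = c − a.
The resulting 9×11 matrix has rank 8, and its Smith normal form has invariant factors (1,1,1,1,1,1,1,1).

∂_2: C_2 → C_1 acts by ∂[p,q,r] = [q,r] − [p,r] + [p,q]. For instance
  ∂abf = bf − af + ab.
The 11×1 boundary matrix has rank 1 and Smith normal form diag(1).

From H_k ≅ ker(∂_k) / im(∂_{k+1}) we obtain:

  H_2: rank ker ∂_2 − rank ∂_3 = (1 − 1) − 0 = 0, and there is no ∂_3, so H_2 = 0.

H_2 ≅ 0.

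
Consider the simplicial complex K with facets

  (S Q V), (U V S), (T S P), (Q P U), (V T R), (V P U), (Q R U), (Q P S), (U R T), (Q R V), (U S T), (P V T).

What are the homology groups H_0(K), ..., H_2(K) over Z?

Take the total order P < Q < R < S < T < U < V on the vertex set. Then K (dimension 2) consists of the simplices:

  0-simplices (7): P, Q, R, S, T, U, V
  1-simplices (18): PQ, PS, PT, PU, PV, QR, QS, QU, QV, RT, RU, RV, ST, SU, SV, TU, TV, UV
  2-simplices (12): PQS, PQU, PST, PTV, PUV, QRU, QRV, QSV, RTU, RTV, STU, SUV

so the chain groups are C_0 ≅ Z^7, C_1 ≅ Z^18, C_2 ≅ Z^12.

Boundary ∂_1: C_1 → C_0 maps an edge to its endpoints' difference, ∂[p,q] = q − p. For instance
  ∂TV = V − T.
This gives a 7×18 integer matrix of rank 6; reducing to Smith normal form yields diagonal entries (1,1,1,1,1,1).

∂_2: C_2 → C_1 acts by ∂[p,q,r] = [q,r] − [p,r] + [p,q]. For instance
  ∂RTU = TU − RU + RT,
  ∂PTV = TV − PV + PT.
The 18×12 boundary matrix has rank 12 and Smith normal form diag(1,1,1,1,1,1,1,1,1,1,1,2).

Reading off H_k = ker ∂_k / im ∂_{k+1}:

  H_0: rank C_0 − rank ∂_1 = 7 − 6 = 1, and the invariant factors of ∂_1 are all 1, so H_0 ≅ Z.
  H_1: rank ker ∂_1 − rank ∂_2 = (18 − 6) − 12 = 0, and ∂_2 has invariant factor 2 > 1, so H_1 ≅ Z/2Z.
  H_2: rank ker ∂_2 − rank ∂_3 = (12 − 12) − 0 = 0, and there is no ∂_3, so H_2 ≅ 0.

H_0 = Z,  H_1 = Z/2Z,  H_2 = 0.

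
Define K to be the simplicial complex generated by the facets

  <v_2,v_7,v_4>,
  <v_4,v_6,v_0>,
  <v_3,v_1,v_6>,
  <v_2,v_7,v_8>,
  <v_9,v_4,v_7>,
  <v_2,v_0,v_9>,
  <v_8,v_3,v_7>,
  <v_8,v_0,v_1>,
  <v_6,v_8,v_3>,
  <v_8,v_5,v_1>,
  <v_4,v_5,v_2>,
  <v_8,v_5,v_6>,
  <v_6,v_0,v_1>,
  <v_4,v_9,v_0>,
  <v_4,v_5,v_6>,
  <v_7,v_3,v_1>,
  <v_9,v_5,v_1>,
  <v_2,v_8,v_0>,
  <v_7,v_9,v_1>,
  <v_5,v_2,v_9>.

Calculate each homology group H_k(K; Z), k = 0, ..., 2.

Take the total order v_0 < v_1 < v_2 < v_3 < v_4 < v_5 < v_6 < v_7 < v_8 < v_9 on the vertex set. Then K (dimension 2) consists of the simplices:

  0-simplices (10): [v_0], [v_1], [v_2], [v_3], [v_4], [v_5], [v_6], [v_7], [v_8], [v_9]
  1-simplices (30): (30 of them)
  2-simplices (20): (20 of them)

giving chain groups C_0 ≅ Z^10, C_1 ≅ Z^30, C_2 ≅ Z^20.

The boundary map ∂_1: C_1 → C_0 sends each edge [p,q] (with p < q) to q − p. For instance
  ∂[v_3,v_6] = [v_6] − [v_3].
The resulting 10×30 matrix has rank 9, and its Smith normal form has invariant factors (1,1,1,1,1,1,1,1,1).

The boundary map ∂_2: C_2 → C_1 acts by ∂[p,q,r] = [q,r] − [p,r] + [p,q]. For instance
  ∂[v_5,v_6,v_8] = [v_6,v_8] − [v_5,v_8] + [v_5,v_6],
  ∂[v_1,v_5,v_8] = [v_5,v_8] − [v_1,v_8] + [v_1,v_5].
This gives a 30×20 integer matrix of rank 20; reducing to Smith normal form yields diagonal entries (1,1,1,1,1,1,1,1,1,1,1,1,1,1,1,1,1,1,1,2).

Now H_k = ker ∂_k / im ∂_{k+1}, so:

  H_0: rank C_0 − rank ∂_1 = 10 − 9 = 1, and the invariant factors of ∂_1 are all 1, so H_0 ≅ Z.
  H_1: rank ker ∂_1 − rank ∂_2 = (30 − 9) − 20 = 1, and ∂_2 has invariant factor 2 > 1, so H_1 ≅ Z ⊕ Z/2.
  H_2: rank ker ∂_2 − rank ∂_3 = (20 − 20) − 0 = 0, and there is no ∂_3, so H_2 ≅ 0.

(K is a triangulation of the Klein bottle.)

H_0 ≅ Z,  H_1 ≅ Z ⊕ Z/2,  H_2 = 0.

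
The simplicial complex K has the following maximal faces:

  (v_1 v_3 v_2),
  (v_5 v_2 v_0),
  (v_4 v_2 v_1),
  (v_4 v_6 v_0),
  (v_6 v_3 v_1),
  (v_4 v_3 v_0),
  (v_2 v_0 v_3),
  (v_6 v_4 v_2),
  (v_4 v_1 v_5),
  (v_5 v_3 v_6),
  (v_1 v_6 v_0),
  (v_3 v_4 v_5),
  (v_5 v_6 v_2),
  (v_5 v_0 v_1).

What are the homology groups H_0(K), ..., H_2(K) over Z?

Order the vertices as v_0 < v_1 < v_2 < v_3 < v_4 < v_5 < v_6. Listing each simplex with vertices in this order, K has dimension 2 with simplices:

  0-simplices (7): [v_0], [v_1], [v_2], [v_3], [v_4], [v_5], [v_6]
  1-simplices (21): (21 of them)
  2-simplices (14): (14 of them)

giving chain groups C_0 ≅ Z^7, C_1 ≅ Z^21, C_2 ≅ Z^14.

Boundary ∂_1: C_1 → C_0 is given by ∂[p,q] = [q] − [p]. For instance
  ∂[v_2,v_3] = [v_3] − [v_2].
The resulting 7×21 matrix has rank 6, and its Smith normal form has invariant factors (1,1,1,1,1,1).

Boundary ∂_2: C_2 → C_1 acts by ∂[p,q,r] = [q,r] − [p,r] + [p,q]. For instance
  ∂[v_0,v_3,v_4] = [v_3,v_4] − [v_0,v_4] + [v_0,v_3],
  ∂[v_0,v_2,v_5] = [v_2,v_5] − [v_0,v_5] + [v_0,v_2].
The 21×14 boundary matrix has rank 13 and Smith normal form diag(1,1,1,1,1,1,1,1,1,1,1,1,1).

From H_k ≅ ker(∂_k) / im(∂_{k+1}) we obtain:

  H_0: rank C_0 − rank ∂_1 = 7 − 6 = 1, and the invariant factors of ∂_1 are all 1, so H_0 ≅ Z.
  H_1: rank ker ∂_1 − rank ∂_2 = (21 − 6) − 13 = 2, and the invariant factors of ∂_2 are all 1, so H_1 ≅ Z^2.
  H_2: rank ker ∂_2 − rank ∂_3 = (14 − 13) − 0 = 1, and there is no ∂_3, so H_2 ≅ Z.

H_0 = Z,  H_1 = Z^2,  H_2 = Z.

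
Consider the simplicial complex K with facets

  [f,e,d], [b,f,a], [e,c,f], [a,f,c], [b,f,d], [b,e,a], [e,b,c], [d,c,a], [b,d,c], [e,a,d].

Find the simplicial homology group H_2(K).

Take the total order a < b < c < d < e < f on the vertex set. Then K (dimension 2) consists of the simplices:

  0-simplices (6): a, b, c, d, e, f
  1-simplices (15): ab, ac, ad, ae, af, bc, bd, be, bf, cd, ce, cf, de, df, ef
  2-simplices (10): abe, abf, acd, acf, ade, bcd, bce, bdf, cef, def

giving chain groups C_0 ≅ Z^6, C_1 ≅ Z^15, C_2 ≅ Z^10.

The boundary map ∂_1: C_1 → C_0 is given by ∂[p,q] = [q] − [p].
The resulting 6×15 matrix has rank 5, and its Smith normal form has invariant factors (1,1,1,1,1).

∂_2: C_2 → C_1 maps a triangle to the signed sum of its edges. For instance
  ∂bdf = df − bf + bd,
  ∂acd = cd − ad + ac.
The resulting 15×10 matrix has rank 10, and its Smith normal form has invariant factors (1,1,1,1,1,1,1,1,1,2).

Reading off H_k = ker ∂_k / im ∂_{k+1}:

  H_2: rank ker ∂_2 − rank ∂_3 = (10 − 10) − 0 = 0, and there is no ∂_3, so H_2 = 0.

H_2 = 0.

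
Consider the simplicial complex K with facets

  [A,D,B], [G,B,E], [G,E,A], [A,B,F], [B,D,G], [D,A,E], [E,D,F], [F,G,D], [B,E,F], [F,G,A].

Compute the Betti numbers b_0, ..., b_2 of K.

b_0 = 1, b_1 = 0, b_2 = 0.

Order the vertices as A < B < D < E < F < G. Listing each simplex with vertices in this order, K has dimension 2 with simplices:

  0-simplices (6): A, B, D, E, F, G
  1-simplices (15): AB, AD, AE, AF, AG, BD, BE, BF, BG, DE, DF, DG, EF, EG, FG
  2-simplices (10): ABD, ABF, ADE, AEG, AFG, BDG, BEF, BEG, DEF, DFG

so the chain groups are C_0 ≅ Z^6, C_1 ≅ Z^15, C_2 ≅ Z^10.

Boundary ∂_1: C_1 → C_0 sends each edge [p,q] (with p < q) to q − p. For instance
  ∂BF = F − B.
This gives a 6×15 integer matrix of rank 5; reducing to Smith normal form yields diagonal entries (1,1,1,1,1).

∂_2: C_2 → C_1 maps a triangle to the signed sum of its edges. For instance
  ∂BDG = DG − BG + BD,
  ∂ABF = BF − AF + AB.
The resulting 15×10 matrix has rank 10, and its Smith normal form has invariant factors (1,1,1,1,1,1,1,1,1,2).

Reading off H_k = ker ∂_k / im ∂_{k+1}:

  H_0: rank C_0 − rank ∂_1 = 6 − 5 = 1, and the invariant factors of ∂_1 are all 1, so H_0 ≅ Z.
  H_1: rank ker ∂_1 − rank ∂_2 = (15 − 5) − 10 = 0, and ∂_2 has invariant factor 2 > 1, so H_1 ≅ Z/2.
  H_2: rank ker ∂_2 − rank ∂_3 = (10 − 10) − 0 = 0, and there is no ∂_3, so H_2 ≅ 0.

(K is a triangulation of the real projective plane RP^2.)

Hence the Betti numbers are b_0 = 1, b_1 = 0, b_2 = 0.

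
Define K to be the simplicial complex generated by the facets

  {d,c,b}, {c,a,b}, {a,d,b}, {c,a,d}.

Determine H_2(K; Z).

H_2 = Z.

Take the total order a < b < c < d on the vertex set. Then K (dimension 2) consists of the simplices:

  0-simplices (4): a, b, c, d
  1-simplices (6): ab, ac, ad, bc, bd, cd
  2-simplices (4): abc, abd, acd, bcd

Hence C_0 ≅ Z^4, C_1 ≅ Z^6, C_2 ≅ Z^4.

Boundary ∂_1: C_1 → C_0 is given by ∂[p,q] = [q] − [p].
This gives a 4×6 integer matrix of rank 3; reducing to Smith normal form yields diagonal entries (1,1,1).

∂_2: C_2 → C_1 maps a triangle to the signed sum of its edges. For instance
  ∂bcd = cd − bd + bc,
  ∂abc = bc − ac + ab.
This gives a 6×4 integer matrix of rank 3; reducing to Smith normal form yields diagonal entries (1,1,1).

Computing H_k = (kernel of ∂_k) / (image of ∂_{k+1}):

  H_2: rank ker ∂_2 − rank ∂_3 = (4 − 3) − 0 = 1, and there is no ∂_3, so H_2 ≅ Z.

(K is a triangulation of the 2-sphere S^2.)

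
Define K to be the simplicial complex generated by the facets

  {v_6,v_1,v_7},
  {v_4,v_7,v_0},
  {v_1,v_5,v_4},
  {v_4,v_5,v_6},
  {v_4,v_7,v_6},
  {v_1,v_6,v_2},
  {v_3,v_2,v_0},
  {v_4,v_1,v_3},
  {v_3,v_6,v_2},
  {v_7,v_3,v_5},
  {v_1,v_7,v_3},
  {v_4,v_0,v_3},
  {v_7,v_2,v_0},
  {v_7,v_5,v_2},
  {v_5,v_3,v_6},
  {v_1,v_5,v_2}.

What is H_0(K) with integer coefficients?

Order the vertices as v_0 < v_1 < v_2 < v_3 < v_4 < v_5 < v_6 < v_7. Listing each simplex with vertices in this order, K has dimension 2 with simplices:

  0-simplices (8): [v_0], [v_1], [v_2], [v_3], [v_4], [v_5], [v_6], [v_7]
  1-simplices (24): (24 of them)
  2-simplices (16): (16 of them)

so the chain groups are C_0 ≅ Z^8, C_1 ≅ Z^24, C_2 ≅ Z^16.

∂_1: C_1 → C_0 maps an edge to its endpoints' difference, ∂[p,q] = q − p.
This gives a 8×24 integer matrix of rank 7; reducing to Smith normal form yields diagonal entries (1,1,1,1,1,1,1).

The boundary map ∂_2: C_2 → C_1 sends each 2-simplex [p,q,r] to [q,r] − [p,r] + [p,q]. For instance
  ∂[v_1,v_2,v_5] = [v_2,v_5] − [v_1,v_5] + [v_1,v_2],
  ∂[v_0,v_2,v_7] = [v_2,v_7] − [v_0,v_7] + [v_0,v_2].
The resulting 24×16 matrix has rank 15, and its Smith normal form has invariant factors (1,1,1,1,1,1,1,1,1,1,1,1,1,1,1).

Reading off H_k = ker ∂_k / im ∂_{k+1}:

  H_0: rank C_0 − rank ∂_1 = 8 − 7 = 1, and the invariant factors of ∂_1 are all 1, so H_0 ≅ Z.

H_0 = Z.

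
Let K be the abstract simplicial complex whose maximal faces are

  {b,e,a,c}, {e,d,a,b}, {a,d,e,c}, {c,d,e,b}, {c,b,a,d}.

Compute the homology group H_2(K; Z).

H_2 ≅ 0.

Take the total order a < b < c < d < e on the vertex set. Then K (dimension 3) consists of the simplices:

  0-simplices (5): a, b, c, d, e
  1-simplices (10): ab, ac, ad, ae, bc, bd, be, cd, ce, de
  2-simplices (10): abc, abd, abe, acd, ace, ade, bcd, bce, bde, cde
  3-simplices (5): abcd, abce, abde, acde, bcde

giving chain groups C_0 ≅ Z^5, C_1 ≅ Z^10, C_2 ≅ Z^10, C_3 ≅ Z^5.

The boundary map ∂_1: C_1 → C_0 is given by ∂[p,q] = [q] − [p].
The resulting 5×10 matrix has rank 4, and its Smith normal form has invariant factors (1,1,1,1).

∂_2: C_2 → C_1 sends each 2-simplex [p,q,r] to [q,r] − [p,r] + [p,q]. For instance
  ∂ace = ce − ae + ac,
  ∂bce = ce − be + bc.
The 10×10 boundary matrix has rank 6 and Smith normal form diag(1,1,1,1,1,1).

∂_3: C_3 → C_2 sends each 3-simplex σ to the alternating sum Σ_i (−1)^i (σ with its i-th vertex removed). For instance
  ∂acde = cde − ade + ace − acd,
  ∂abcd = bcd − acd + abd − abc.
As a 10×5 matrix over Z this has rank 4, with invariant factors (1,1,1,1).

From H_k ≅ ker(∂_k) / im(∂_{k+1}) we obtain:

  H_2: rank ker ∂_2 − rank ∂_3 = (10 − 6) − 4 = 0, and the invariant factors of ∂_3 are all 1, so H_2 ≅ 0.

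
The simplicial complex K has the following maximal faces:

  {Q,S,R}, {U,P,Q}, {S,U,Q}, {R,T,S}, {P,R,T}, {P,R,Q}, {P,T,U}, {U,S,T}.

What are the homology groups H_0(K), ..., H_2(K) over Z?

Fix the vertex order P < Q < R < S < T < U and write every simplex with vertices in increasing order. Then dim K = 2 and the simplices of K are:

  0-simplices (6): P, Q, R, S, T, U
  1-simplices (12): PQ, PR, PT, PU, QR, QS, QU, RS, RT, ST, SU, TU
  2-simplices (8): PQR, PQU, PRT, PTU, QRS, QSU, RST, STU

giving chain groups C_0 ≅ Z^6, C_1 ≅ Z^12, C_2 ≅ Z^8.

Boundary ∂_1: C_1 → C_0 maps an edge to its endpoints' difference, ∂[p,q] = q − p. For instance
  ∂PR = R − P.
As a 6×12 matrix over Z this has rank 5, with invariant factors (1,1,1,1,1).

The boundary map ∂_2: C_2 → C_1 acts by ∂[p,q,r] = [q,r] − [p,r] + [p,q]. For instance
  ∂QRS = RS − QS + QR,
  ∂PRT = RT − PT + PR.
The resulting 12×8 matrix has rank 7, and its Smith normal form has invariant factors (1,1,1,1,1,1,1).

Computing H_k = (kernel of ∂_k) / (image of ∂_{k+1}):

  H_0: rank C_0 − rank ∂_1 = 6 − 5 = 1, and the invariant factors of ∂_1 are all 1, so H_0 ≅ Z.
  H_1: rank ker ∂_1 − rank ∂_2 = (12 − 5) − 7 = 0, and the invariant factors of ∂_2 are all 1, so H_1 ≅ 0.
  H_2: rank ker ∂_2 − rank ∂_3 = (8 − 7) − 0 = 1, and there is no ∂_3, so H_2 ≅ Z.

H_0 = Z,  H_1 = 0,  H_2 = Z.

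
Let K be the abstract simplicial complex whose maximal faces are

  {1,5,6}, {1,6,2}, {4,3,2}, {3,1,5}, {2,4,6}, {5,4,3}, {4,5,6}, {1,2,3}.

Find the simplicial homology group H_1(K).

H_1 = 0.

Order the vertices as 1 < 2 < 3 < 4 < 5 < 6. Listing each simplex with vertices in this order, K has dimension 2 with simplices:

  0-simplices (6): [1], [2], [3], [4], [5], [6]
  1-simplices (12): [1,2], [1,3], [1,5], [1,6], [2,3], [2,4], [2,6], [3,4], [3,5], [4,5], [4,6], [5,6]
  2-simplices (8): [1,2,3], [1,2,6], [1,3,5], [1,5,6], [2,3,4], [2,4,6], [3,4,5], [4,5,6]

giving chain groups C_0 ≅ Z^6, C_1 ≅ Z^12, C_2 ≅ Z^8.

∂_1: C_1 → C_0 sends each edge [p,q] (with p < q) to q − p. For instance
  ∂[2,3] = [3] − [2].
The 6×12 boundary matrix has rank 5 and Smith normal form diag(1,1,1,1,1).

∂_2: C_2 → C_1 acts by ∂[p,q,r] = [q,r] − [p,r] + [p,q]. For instance
  ∂[1,3,5] = [3,5] − [1,5] + [1,3],
  ∂[3,4,5] = [4,5] − [3,5] + [3,4].
The resulting 12×8 matrix has rank 7, and its Smith normal form has invariant factors (1,1,1,1,1,1,1).

From H_k ≅ ker(∂_k) / im(∂_{k+1}) we obtain:

  H_1: rank ker ∂_1 − rank ∂_2 = (12 − 5) − 7 = 0, and the invariant factors of ∂_2 are all 1, so H_1 ≅ 0.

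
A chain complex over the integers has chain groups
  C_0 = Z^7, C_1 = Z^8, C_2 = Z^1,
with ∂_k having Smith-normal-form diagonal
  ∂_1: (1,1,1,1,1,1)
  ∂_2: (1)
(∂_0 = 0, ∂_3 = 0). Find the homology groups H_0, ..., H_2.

H_0 = Z,  H_1 = Z,  H_2 = 0.

H_0: b_0 = 7 − 0 − 6 = 1; torsion from ∂_1 factors > 1: none. So H_0 = Z.
H_1: b_1 = 8 − 6 − 1 = 1; torsion from ∂_2 factors > 1: none. So H_1 = Z.
H_2: b_2 = 1 − 1 − 0 = 0; torsion from ∂_3 factors > 1: none. So H_2 = 0.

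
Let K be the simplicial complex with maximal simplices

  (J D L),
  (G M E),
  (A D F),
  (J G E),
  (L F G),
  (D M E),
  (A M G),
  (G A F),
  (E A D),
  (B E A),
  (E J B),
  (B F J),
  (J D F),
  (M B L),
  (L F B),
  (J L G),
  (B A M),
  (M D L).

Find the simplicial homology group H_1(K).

H_1 ≅ Z ⊕ Z_2.

Take the total order A < B < D < E < F < G < J < L < M on the vertex set. Then K (dimension 2) consists of the simplices:

  0-simplices (9): A, B, D, E, F, G, J, L, M
  1-simplices (27): AB, AD, AE, AF, AG, AM, BE, BF, BJ, BL, BM, DE, DF, DJ, DL, DM, EG, EJ, EM, FG, FJ, FL, GJ, GL, GM, JL, LM
  2-simplices (18): ABE, ABM, ADE, ADF, AFG, AGM, BEJ, BFJ, BFL, BLM, DEM, DFJ, DJL, DLM, EGJ, EGM, FGL, GJL

giving chain groups C_0 ≅ Z^9, C_1 ≅ Z^27, C_2 ≅ Z^18.

∂_1: C_1 → C_0 sends each edge [p,q] (with p < q) to q − p. For instance
  ∂GL = L − G.
The 9×27 boundary matrix has rank 8 and Smith normal form diag(1,1,1,1,1,1,1,1).

The boundary map ∂_2: C_2 → C_1 acts by ∂[p,q,r] = [q,r] − [p,r] + [p,q]. For instance
  ∂ABE = BE − AE + AB,
  ∂ADF = DF − AF + AD.
As a 27×18 matrix over Z this has rank 18, with invariant factors (1,1,1,1,1,1,1,1,1,1,1,1,1,1,1,1,1,2).

Computing H_k = (kernel of ∂_k) / (image of ∂_{k+1}):

  H_1: rank ker ∂_1 − rank ∂_2 = (27 − 8) − 18 = 1, and ∂_2 has invariant factor 2 > 1, so H_1 = Z ⊕ Z_2.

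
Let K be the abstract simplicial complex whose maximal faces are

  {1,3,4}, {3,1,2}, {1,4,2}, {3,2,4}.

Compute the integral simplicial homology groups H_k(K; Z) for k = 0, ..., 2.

Take the total order 1 < 2 < 3 < 4 on the vertex set. Then K (dimension 2) consists of the simplices:

  0-simplices (4): [1], [2], [3], [4]
  1-simplices (6): [1,2], [1,3], [1,4], [2,3], [2,4], [3,4]
  2-simplices (4): [1,2,3], [1,2,4], [1,3,4], [2,3,4]

Hence C_0 ≅ Z^4, C_1 ≅ Z^6, C_2 ≅ Z^4.

Boundary ∂_1: C_1 → C_0 sends each edge [p,q] (with p < q) to q − p. For instance
  ∂[3,4] = [4] − [3].
As a 4×6 matrix over Z this has rank 3, with invariant factors (1,1,1).

Boundary ∂_2: C_2 → C_1 maps a triangle to the signed sum of its edges. For instance
  ∂[1,2,4] = [2,4] − [1,4] + [1,2],
  ∂[1,2,3] = [2,3] − [1,3] + [1,2].
This gives a 6×4 integer matrix of rank 3; reducing to Smith normal form yields diagonal entries (1,1,1).

From H_k ≅ ker(∂_k) / im(∂_{k+1}) we obtain:

  H_0: rank C_0 − rank ∂_1 = 4 − 3 = 1, and the invariant factors of ∂_1 are all 1, so H_0 = Z.
  H_1: rank ker ∂_1 − rank ∂_2 = (6 − 3) − 3 = 0, and the invariant factors of ∂_2 are all 1, so H_1 = 0.
  H_2: rank ker ∂_2 − rank ∂_3 = (4 − 3) − 0 = 1, and there is no ∂_3, so H_2 = Z.

As a check, the Euler characteristic is 4 − 6 + 4 = 2, which agrees with 1 − 0 + 1 = 2.

H_0 ≅ Z,  H_1 = 0,  H_2 ≅ Z.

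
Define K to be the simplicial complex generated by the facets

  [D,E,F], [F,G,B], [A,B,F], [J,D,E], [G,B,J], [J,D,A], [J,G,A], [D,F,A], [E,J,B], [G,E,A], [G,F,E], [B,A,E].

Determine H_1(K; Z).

K has 7 vertices, 18 edges, 12 triangles.
rank ∂_1 = 6, rank ∂_2 = 12 ⇒ b_1 = 18 − 6 − 12 = 0; ∂_2 has invariant factor(s) [2] giving torsion. So H_1 ≅ Z_2.

H_1 = Z_2.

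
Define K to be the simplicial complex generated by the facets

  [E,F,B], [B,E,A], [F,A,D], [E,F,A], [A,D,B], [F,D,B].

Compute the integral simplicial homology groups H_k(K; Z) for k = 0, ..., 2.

Take the total order A < B < D < E < F on the vertex set. Then K (dimension 2) consists of the simplices:

  0-simplices (5): A, B, D, E, F
  1-simplices (9): AB, AD, AE, AF, BD, BE, BF, DF, EF
  2-simplices (6): ABD, ABE, ADF, AEF, BDF, BEF

Hence C_0 ≅ Z^5, C_1 ≅ Z^9, C_2 ≅ Z^6.

The boundary map ∂_1: C_1 → C_0 is given by ∂[p,q] = [q] − [p]. For instance
  ∂BD = D − B.
As a 5×9 matrix over Z this has rank 4, with invariant factors (1,1,1,1).

∂_2: C_2 → C_1 maps a triangle to the signed sum of its edges. For instance
  ∂BDF = DF − BF + BD,
  ∂ADF = DF − AF + AD.
This gives a 9×6 integer matrix of rank 5; reducing to Smith normal form yields diagonal entries (1,1,1,1,1).

Computing H_k = (kernel of ∂_k) / (image of ∂_{k+1}):

  H_0: rank C_0 − rank ∂_1 = 5 − 4 = 1, and the invariant factors of ∂_1 are all 1, so H_0 ≅ Z.
  H_1: rank ker ∂_1 − rank ∂_2 = (9 − 4) − 5 = 0, and the invariant factors of ∂_2 are all 1, so H_1 ≅ 0.
  H_2: rank ker ∂_2 − rank ∂_3 = (6 − 5) − 0 = 1, and there is no ∂_3, so H_2 ≅ Z.

(K is a triangulation of the 2-sphere S^2.)

H_0 = Z,  H_1 = 0,  H_2 = Z.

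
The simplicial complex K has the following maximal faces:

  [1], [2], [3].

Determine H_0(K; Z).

Fix the vertex order 1 < 2 < 3 and write every simplex with vertices in increasing order. Then dim K = 0 and the simplices of K are:

  0-simplices (3): [1], [2], [3]

so the chain groups are C_0 ≅ Z^3.

Now H_k = ker ∂_k / im ∂_{k+1}, so:

  H_0: rank C_0 − rank ∂_1 = 3 − 0 = 3, and there is no ∂_1, so H_0 = Z^3.

(K is a triangulation of a set of 3 points.)

H_0 ≅ Z^3.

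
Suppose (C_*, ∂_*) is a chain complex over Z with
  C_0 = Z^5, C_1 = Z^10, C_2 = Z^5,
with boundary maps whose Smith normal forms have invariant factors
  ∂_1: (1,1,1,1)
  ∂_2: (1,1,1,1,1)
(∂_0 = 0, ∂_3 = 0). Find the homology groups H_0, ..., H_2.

H_0: b_0 = 5 − 0 − 4 = 1; torsion from ∂_1 factors > 1: none. So H_0 = Z.
H_1: b_1 = 10 − 4 − 5 = 1; torsion from ∂_2 factors > 1: none. So H_1 = Z.
H_2: b_2 = 5 − 5 − 0 = 0; torsion from ∂_3 factors > 1: none. So H_2 = 0.

H_0 = Z,  H_1 = Z,  H_2 = 0.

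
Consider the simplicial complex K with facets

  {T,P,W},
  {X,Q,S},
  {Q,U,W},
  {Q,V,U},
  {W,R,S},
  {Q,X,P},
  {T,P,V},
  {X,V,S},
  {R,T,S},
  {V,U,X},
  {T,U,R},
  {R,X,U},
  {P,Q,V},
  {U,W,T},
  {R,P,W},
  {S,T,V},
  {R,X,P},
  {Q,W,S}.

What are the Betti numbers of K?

Fix the vertex order P < Q < R < S < T < U < V < W < X and write every simplex with vertices in increasing order. Then dim K = 2 and the simplices of K are:

  0-simplices (9): P, Q, R, S, T, U, V, W, X
  1-simplices (27): PQ, PR, PT, PV, PW, PX, QS, QU, QV, QW, QX, RS, RT, RU, RW, RX, ST, SV, SW, SX, TU, TV, TW, UV, UW, UX, VX
  2-simplices (18): PQV, PQX, PRW, PRX, PTV, PTW, QSW, QSX, QUV, QUW, RST, RSW, RTU, RUX, STV, SVX, TUW, UVX

Hence C_0 ≅ Z^9, C_1 ≅ Z^27, C_2 ≅ Z^18.

∂_1: C_1 → C_0 is given by ∂[p,q] = [q] − [p]. For instance
  ∂RU = U − R.
The resulting 9×27 matrix has rank 8, and its Smith normal form has invariant factors (1,1,1,1,1,1,1,1).

∂_2: C_2 → C_1 maps a triangle to the signed sum of its edges. For instance
  ∂QUW = UW − QW + QU,
  ∂PTW = TW − PW + PT.
The 27×18 boundary matrix has rank 18 and Smith normal form diag(1,1,1,1,1,1,1,1,1,1,1,1,1,1,1,1,1,2).

Computing H_k = (kernel of ∂_k) / (image of ∂_{k+1}):

  H_0: rank C_0 − rank ∂_1 = 9 − 8 = 1, and the invariant factors of ∂_1 are all 1, so H_0 ≅ Z.
  H_1: rank ker ∂_1 − rank ∂_2 = (27 − 8) − 18 = 1, and ∂_2 has invariant factor 2 > 1, so H_1 ≅ Z ⊕ Z/2Z.
  H_2: rank ker ∂_2 − rank ∂_3 = (18 − 18) − 0 = 0, and there is no ∂_3, so H_2 ≅ 0.

Hence the Betti numbers are b_0 = 1, b_1 = 1, b_2 = 0.

b_0 = 1, b_1 = 1, b_2 = 0.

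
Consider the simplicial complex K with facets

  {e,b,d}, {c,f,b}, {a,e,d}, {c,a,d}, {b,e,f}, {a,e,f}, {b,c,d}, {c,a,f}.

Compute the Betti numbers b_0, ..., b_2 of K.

Fix the vertex order a < b < c < d < e < f and write every simplex with vertices in increasing order. Then dim K = 2 and the simplices of K are:

  0-simplices (6): a, b, c, d, e, f
  1-simplices (12): ac, ad, ae, af, bc, bd, be, bf, cd, cf, de, ef
  2-simplices (8): acd, acf, ade, aef, bcd, bcf, bde, bef

giving chain groups C_0 ≅ Z^6, C_1 ≅ Z^12, C_2 ≅ Z^8.

Boundary ∂_1: C_1 → C_0 is given by ∂[p,q] = [q] − [p].
This gives a 6×12 integer matrix of rank 5; reducing to Smith normal form yields diagonal entries (1,1,1,1,1).

The boundary map ∂_2: C_2 → C_1 sends each 2-simplex [p,q,r] to [q,r] − [p,r] + [p,q]. For instance
  ∂bcd = cd − bd + bc,
  ∂acd = cd − ad + ac.
As a 12×8 matrix over Z this has rank 7, with invariant factors (1,1,1,1,1,1,1).

Computing H_k = (kernel of ∂_k) / (image of ∂_{k+1}):

  H_0: rank C_0 − rank ∂_1 = 6 − 5 = 1, and the invariant factors of ∂_1 are all 1, so H_0 ≅ Z.
  H_1: rank ker ∂_1 − rank ∂_2 = (12 − 5) − 7 = 0, and the invariant factors of ∂_2 are all 1, so H_1 ≅ 0.
  H_2: rank ker ∂_2 − rank ∂_3 = (8 − 7) − 0 = 1, and there is no ∂_3, so H_2 ≅ Z.

Hence the Betti numbers are b_0 = 1, b_1 = 0, b_2 = 1.

b_0 = 1, b_1 = 0, b_2 = 1.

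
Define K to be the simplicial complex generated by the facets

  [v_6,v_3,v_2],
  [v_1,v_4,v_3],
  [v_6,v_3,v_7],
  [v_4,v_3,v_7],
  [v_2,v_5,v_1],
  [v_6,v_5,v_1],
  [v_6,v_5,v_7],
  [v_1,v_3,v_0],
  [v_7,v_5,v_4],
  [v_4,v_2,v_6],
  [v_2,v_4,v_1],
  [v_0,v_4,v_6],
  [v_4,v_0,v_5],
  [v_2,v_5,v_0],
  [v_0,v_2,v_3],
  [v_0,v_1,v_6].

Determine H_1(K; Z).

We work with the vertex ordering v_0 < v_1 < v_2 < v_3 < v_4 < v_5 < v_6 < v_7. The simplices of K, each written with vertices in increasing order, are:

  0-simplices (8): [v_0], [v_1], [v_2], [v_3], [v_4], [v_5], [v_6], [v_7]
  1-simplices (24): (24 of them)
  2-simplices (16): (16 of them)

so the chain groups are C_0 ≅ Z^8, C_1 ≅ Z^24, C_2 ≅ Z^16.

∂_1: C_1 → C_0 maps an edge to its endpoints' difference, ∂[p,q] = q − p. For instance
  ∂[v_6,v_7] = [v_7] − [v_6].
The resulting 8×24 matrix has rank 7, and its Smith normal form has invariant factors (1,1,1,1,1,1,1).

The boundary map ∂_2: C_2 → C_1 sends each 2-simplex [p,q,r] to [q,r] − [p,r] + [p,q]. For instance
  ∂[v_3,v_4,v_7] = [v_4,v_7] − [v_3,v_7] + [v_3,v_4],
  ∂[v_0,v_2,v_3] = [v_2,v_3] − [v_0,v_3] + [v_0,v_2].
The 24×16 boundary matrix has rank 15 and Smith normal form diag(1,1,1,1,1,1,1,1,1,1,1,1,1,1,1).

Reading off H_k = ker ∂_k / im ∂_{k+1}:

  H_1: rank ker ∂_1 − rank ∂_2 = (24 − 7) − 15 = 2, and the invariant factors of ∂_2 are all 1, so H_1 = Z^2.

H_1 ≅ Z^2.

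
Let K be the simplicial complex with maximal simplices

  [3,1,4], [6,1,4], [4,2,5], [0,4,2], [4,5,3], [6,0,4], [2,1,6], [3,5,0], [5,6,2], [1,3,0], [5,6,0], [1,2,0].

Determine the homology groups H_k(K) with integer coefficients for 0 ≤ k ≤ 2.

Order the vertices as 0 < 1 < 2 < 3 < 4 < 5 < 6. Listing each simplex with vertices in this order, K has dimension 2 with simplices:

  0-simplices (7): [0], [1], [2], [3], [4], [5], [6]
  1-simplices (18): [0,1], [0,2], [0,3], [0,4], [0,5], [0,6], [1,2], [1,3], [1,4], [1,6], [2,4], [2,5], [2,6], [3,4], [3,5], [4,5], [4,6], [5,6]
  2-simplices (12): [0,1,2], [0,1,3], [0,2,4], [0,3,5], [0,4,6], [0,5,6], [1,2,6], [1,3,4], [1,4,6], [2,4,5], [2,5,6], [3,4,5]

Hence C_0 ≅ Z^7, C_1 ≅ Z^18, C_2 ≅ Z^12.

∂_1: C_1 → C_0 sends each edge [p,q] (with p < q) to q − p. For instance
  ∂[1,3] = [3] − [1].
The resulting 7×18 matrix has rank 6, and its Smith normal form has invariant factors (1,1,1,1,1,1).

∂_2: C_2 → C_1 acts by ∂[p,q,r] = [q,r] − [p,r] + [p,q]. For instance
  ∂[0,1,3] = [1,3] − [0,3] + [0,1],
  ∂[0,1,2] = [1,2] − [0,2] + [0,1].
The resulting 18×12 matrix has rank 12, and its Smith normal form has invariant factors (1,1,1,1,1,1,1,1,1,1,1,2).

Now H_k = ker ∂_k / im ∂_{k+1}, so:

  H_0: rank C_0 − rank ∂_1 = 7 − 6 = 1, and the invariant factors of ∂_1 are all 1, so H_0 ≅ Z.
  H_1: rank ker ∂_1 − rank ∂_2 = (18 − 6) − 12 = 0, and ∂_2 has invariant factor 2 > 1, so H_1 ≅ Z/2.
  H_2: rank ker ∂_2 − rank ∂_3 = (12 − 12) − 0 = 0, and there is no ∂_3, so H_2 ≅ 0.

H_0 ≅ Z,  H_1 ≅ Z/2,  H_2 = 0.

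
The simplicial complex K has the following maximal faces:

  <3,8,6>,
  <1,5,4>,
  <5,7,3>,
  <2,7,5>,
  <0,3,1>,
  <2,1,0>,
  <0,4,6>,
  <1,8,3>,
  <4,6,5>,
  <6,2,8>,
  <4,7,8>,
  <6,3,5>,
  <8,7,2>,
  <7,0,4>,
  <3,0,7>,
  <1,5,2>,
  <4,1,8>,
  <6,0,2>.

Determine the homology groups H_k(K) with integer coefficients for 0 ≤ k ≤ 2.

Fix the vertex order 0 < 1 < 2 < 3 < 4 < 5 < 6 < 7 < 8 and write every simplex with vertices in increasing order. Then dim K = 2 and the simplices of K are:

  0-simplices (9): [0], [1], [2], [3], [4], [5], [6], [7], [8]
  1-simplices (27): (27 of them)
  2-simplices (18): [0,1,2], [0,1,3], [0,2,6], [0,3,7], [0,4,6], [0,4,7], [1,2,5], [1,3,8], [1,4,5], [1,4,8], [2,5,7], [2,6,8], [2,7,8], [3,5,6], [3,5,7], [3,6,8], [4,5,6], [4,7,8]

Hence C_0 ≅ Z^9, C_1 ≅ Z^27, C_2 ≅ Z^18.

Boundary ∂_1: C_1 → C_0 is given by ∂[p,q] = [q] − [p]. For instance
  ∂[3,7] = [7] − [3].
The resulting 9×27 matrix has rank 8, and its Smith normal form has invariant factors (1,1,1,1,1,1,1,1).

The boundary map ∂_2: C_2 → C_1 sends each 2-simplex [p,q,r] to [q,r] − [p,r] + [p,q]. For instance
  ∂[1,2,5] = [2,5] − [1,5] + [1,2],
  ∂[2,7,8] = [7,8] − [2,8] + [2,7].
As a 27×18 matrix over Z this has rank 17, with invariant factors (1,1,1,1,1,1,1,1,1,1,1,1,1,1,1,1,1).

From H_k ≅ ker(∂_k) / im(∂_{k+1}) we obtain:

  H_0: rank C_0 − rank ∂_1 = 9 − 8 = 1, and the invariant factors of ∂_1 are all 1, so H_0 = Z.
  H_1: rank ker ∂_1 − rank ∂_2 = (27 − 8) − 17 = 2, and the invariant factors of ∂_2 are all 1, so H_1 = Z^2.
  H_2: rank ker ∂_2 − rank ∂_3 = (18 − 17) − 0 = 1, and there is no ∂_3, so H_2 = Z.

H_0 = Z,  H_1 = Z^2,  H_2 = Z.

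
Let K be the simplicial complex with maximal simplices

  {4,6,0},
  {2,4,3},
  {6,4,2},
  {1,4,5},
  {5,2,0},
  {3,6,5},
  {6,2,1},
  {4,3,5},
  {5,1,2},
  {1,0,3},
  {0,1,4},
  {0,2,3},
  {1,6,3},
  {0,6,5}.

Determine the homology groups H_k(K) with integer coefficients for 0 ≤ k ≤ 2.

H_0 ≅ Z,  H_1 ≅ Z^2,  H_2 ≅ Z.

Fix the vertex order 0 < 1 < 2 < 3 < 4 < 5 < 6 and write every simplex with vertices in increasing order. Then dim K = 2 and the simplices of K are:

  0-simplices (7): [0], [1], [2], [3], [4], [5], [6]
  1-simplices (21): [0,1], [0,2], [0,3], [0,4], [0,5], [0,6], [1,2], [1,3], [1,4], [1,5], [1,6], [2,3], [2,4], [2,5], [2,6], [3,4], [3,5], [3,6], [4,5], [4,6], [5,6]
  2-simplices (14): [0,1,3], [0,1,4], [0,2,3], [0,2,5], [0,4,6], [0,5,6], [1,2,5], [1,2,6], [1,3,6], [1,4,5], [2,3,4], [2,4,6], [3,4,5], [3,5,6]

giving chain groups C_0 ≅ Z^7, C_1 ≅ Z^21, C_2 ≅ Z^14.

Boundary ∂_1: C_1 → C_0 maps an edge to its endpoints' difference, ∂[p,q] = q − p. For instance
  ∂[1,3] = [3] − [1].
As a 7×21 matrix over Z this has rank 6, with invariant factors (1,1,1,1,1,1).

∂_2: C_2 → C_1 acts by ∂[p,q,r] = [q,r] − [p,r] + [p,q]. For instance
  ∂[0,1,3] = [1,3] − [0,3] + [0,1],
  ∂[0,5,6] = [5,6] − [0,6] + [0,5].
This gives a 21×14 integer matrix of rank 13; reducing to Smith normal form yields diagonal entries (1,1,1,1,1,1,1,1,1,1,1,1,1).

Reading off H_k = ker ∂_k / im ∂_{k+1}:

  H_0: rank C_0 − rank ∂_1 = 7 − 6 = 1, and the invariant factors of ∂_1 are all 1, so H_0 ≅ Z.
  H_1: rank ker ∂_1 − rank ∂_2 = (21 − 6) − 13 = 2, and the invariant factors of ∂_2 are all 1, so H_1 ≅ Z^2.
  H_2: rank ker ∂_2 − rank ∂_3 = (14 − 13) − 0 = 1, and there is no ∂_3, so H_2 ≅ Z.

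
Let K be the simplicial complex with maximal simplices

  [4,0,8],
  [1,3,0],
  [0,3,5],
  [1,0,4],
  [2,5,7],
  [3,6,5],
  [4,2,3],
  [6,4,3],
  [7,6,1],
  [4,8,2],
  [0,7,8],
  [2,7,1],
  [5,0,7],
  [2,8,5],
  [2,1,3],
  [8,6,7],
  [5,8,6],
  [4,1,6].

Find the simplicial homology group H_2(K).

Fix the vertex order 0 < 1 < 2 < 3 < 4 < 5 < 6 < 7 < 8 and write every simplex with vertices in increasing order. Then dim K = 2 and the simplices of K are:

  0-simplices (9): [0], [1], [2], [3], [4], [5], [6], [7], [8]
  1-simplices (27): (27 of them)
  2-simplices (18): [0,1,3], [0,1,4], [0,3,5], [0,4,8], [0,5,7], [0,7,8], [1,2,3], [1,2,7], [1,4,6], [1,6,7], [2,3,4], [2,4,8], [2,5,7], [2,5,8], [3,4,6], [3,5,6], [5,6,8], [6,7,8]

Hence C_0 ≅ Z^9, C_1 ≅ Z^27, C_2 ≅ Z^18.

Boundary ∂_1: C_1 → C_0 is given by ∂[p,q] = [q] − [p]. For instance
  ∂[5,8] = [8] − [5].
This gives a 9×27 integer matrix of rank 8; reducing to Smith normal form yields diagonal entries (1,1,1,1,1,1,1,1).

∂_2: C_2 → C_1 acts by ∂[p,q,r] = [q,r] − [p,r] + [p,q]. For instance
  ∂[0,5,7] = [5,7] − [0,7] + [0,5],
  ∂[1,4,6] = [4,6] − [1,6] + [1,4].
The resulting 27×18 matrix has rank 18, and its Smith normal form has invariant factors (1,1,1,1,1,1,1,1,1,1,1,1,1,1,1,1,1,2).

From H_k ≅ ker(∂_k) / im(∂_{k+1}) we obtain:

  H_2: rank ker ∂_2 − rank ∂_3 = (18 − 18) − 0 = 0, and there is no ∂_3, so H_2 ≅ 0.

H_2 = 0.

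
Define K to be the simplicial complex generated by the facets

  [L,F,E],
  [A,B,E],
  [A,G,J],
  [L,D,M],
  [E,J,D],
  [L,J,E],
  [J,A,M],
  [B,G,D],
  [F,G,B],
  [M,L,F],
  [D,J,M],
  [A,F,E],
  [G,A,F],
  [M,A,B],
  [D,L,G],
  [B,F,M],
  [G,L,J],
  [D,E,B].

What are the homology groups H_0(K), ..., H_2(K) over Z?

H_0 ≅ Z,  H_1 ≅ Z ⊕ Z/2,  H_2 = 0.

K has 9 vertices, 27 edges, 18 triangles.
rank ∂_0 = 0, rank ∂_1 = 8 ⇒ b_0 = 9 − 0 − 8 = 1; all invariant factors of ∂_1 are 1 so no torsion. So H_0 ≅ Z.
rank ∂_1 = 8, rank ∂_2 = 18 ⇒ b_1 = 27 − 8 − 18 = 1; ∂_2 has invariant factor(s) [2] giving torsion. So H_1 ≅ Z ⊕ Z/2.
rank ∂_2 = 18, rank ∂_3 = 0 ⇒ b_2 = 18 − 18 − 0 = 0. So H_2 ≅ 0.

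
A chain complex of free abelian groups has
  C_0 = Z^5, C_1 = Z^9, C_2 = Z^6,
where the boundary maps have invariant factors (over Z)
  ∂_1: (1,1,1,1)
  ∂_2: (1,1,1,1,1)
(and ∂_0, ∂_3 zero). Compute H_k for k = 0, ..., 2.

H_0: b_0 = 5 − 0 − 4 = 1; torsion from ∂_1 factors > 1: none. So H_0 ≅ Z.
H_1: b_1 = 9 − 4 − 5 = 0; torsion from ∂_2 factors > 1: none. So H_1 ≅ 0.
H_2: b_2 = 6 − 5 − 0 = 1; torsion from ∂_3 factors > 1: none. So H_2 ≅ Z.

H_0 ≅ Z,  H_1 = 0,  H_2 ≅ Z.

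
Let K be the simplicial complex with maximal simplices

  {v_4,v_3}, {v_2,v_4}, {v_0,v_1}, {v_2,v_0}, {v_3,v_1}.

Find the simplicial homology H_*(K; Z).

Take the total order v_0 < v_1 < v_2 < v_3 < v_4 on the vertex set. Then K (dimension 1) consists of the simplices:

  0-simplices (5): [v_0], [v_1], [v_2], [v_3], [v_4]
  1-simplices (5): [v_0,v_1], [v_0,v_2], [v_1,v_3], [v_2,v_4], [v_3,v_4]

so the chain groups are C_0 ≅ Z^5, C_1 ≅ Z^5.

∂_1: C_1 → C_0 is given by ∂[p,q] = [q] − [p].
The resulting 5×5 matrix has rank 4, and its Smith normal form has invariant factors (1,1,1,1).

From H_k ≅ ker(∂_k) / im(∂_{k+1}) we obtain:

  H_0: rank C_0 − rank ∂_1 = 5 − 4 = 1, and the invariant factors of ∂_1 are all 1, so H_0 = Z.
  H_1: rank ker ∂_1 − rank ∂_2 = (5 − 4) − 0 = 1, and there is no ∂_2, so H_1 = Z.

(K is a triangulation of the circle S^1.)

H_0 ≅ Z,  H_1 ≅ Z.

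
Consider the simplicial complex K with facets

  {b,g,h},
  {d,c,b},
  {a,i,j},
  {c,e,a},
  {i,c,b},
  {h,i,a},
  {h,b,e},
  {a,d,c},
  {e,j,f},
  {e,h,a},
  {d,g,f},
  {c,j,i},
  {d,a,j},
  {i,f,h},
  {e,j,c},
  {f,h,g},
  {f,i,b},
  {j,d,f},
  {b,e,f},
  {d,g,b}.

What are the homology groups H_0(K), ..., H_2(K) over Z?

K has 10 vertices, 30 edges, 20 triangles.
rank ∂_0 = 0, rank ∂_1 = 9 ⇒ b_0 = 10 − 0 − 9 = 1; all invariant factors of ∂_1 are 1 so no torsion. So H_0 = Z.
rank ∂_1 = 9, rank ∂_2 = 20 ⇒ b_1 = 30 − 9 − 20 = 1; ∂_2 has invariant factor(s) [2] giving torsion. So H_1 = Z × Z/2.
rank ∂_2 = 20, rank ∂_3 = 0 ⇒ b_2 = 20 − 20 − 0 = 0. So H_2 = 0.

H_0 = Z,  H_1 = Z × Z/2,  H_2 = 0.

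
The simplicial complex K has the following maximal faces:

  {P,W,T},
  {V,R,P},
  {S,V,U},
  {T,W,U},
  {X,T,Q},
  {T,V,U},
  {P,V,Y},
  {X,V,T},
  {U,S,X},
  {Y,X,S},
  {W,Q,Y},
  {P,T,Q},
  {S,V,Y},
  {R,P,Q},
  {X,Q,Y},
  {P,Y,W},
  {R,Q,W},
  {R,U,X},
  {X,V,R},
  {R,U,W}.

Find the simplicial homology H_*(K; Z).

Fix the vertex order P < Q < R < S < T < U < V < W < X < Y and write every simplex with vertices in increasing order. Then dim K = 2 and the simplices of K are:

  0-simplices (10): P, Q, R, S, T, U, V, W, X, Y
  1-simplices (30): PQ, PR, PT, PV, PW, PY, QR, QT, QW, QX, QY, RU, RV, RW, RX, SU, SV, SX, SY, TU, TV, TW, TX, UV, UW, UX, VX, VY, WY, XY
  2-simplices (20): PQR, PQT, PRV, PTW, PVY, PWY, QRW, QTX, QWY, QXY, RUW, RUX, RVX, SUV, SUX, SVY, SXY, TUV, TUW, TVX

Hence C_0 ≅ Z^10, C_1 ≅ Z^30, C_2 ≅ Z^20.

∂_1: C_1 → C_0 maps an edge to its endpoints' difference, ∂[p,q] = q − p. For instance
  ∂SU = U − S.
The resulting 10×30 matrix has rank 9, and its Smith normal form has invariant factors (1,1,1,1,1,1,1,1,1).

Boundary ∂_2: C_2 → C_1 sends each 2-simplex [p,q,r] to [q,r] − [p,r] + [p,q]. For instance
  ∂QWY = WY − QY + QW,
  ∂SXY = XY − SY + SX.
This gives a 30×20 integer matrix of rank 20; reducing to Smith normal form yields diagonal entries (1,1,1,1,1,1,1,1,1,1,1,1,1,1,1,1,1,1,1,2).

Computing H_k = (kernel of ∂_k) / (image of ∂_{k+1}):

  H_0: rank C_0 − rank ∂_1 = 10 − 9 = 1, and the invariant factors of ∂_1 are all 1, so H_0 ≅ Z.
  H_1: rank ker ∂_1 − rank ∂_2 = (30 − 9) − 20 = 1, and ∂_2 has invariant factor 2 > 1, so H_1 ≅ Z ⊕ Z/2.
  H_2: rank ker ∂_2 − rank ∂_3 = (20 − 20) − 0 = 0, and there is no ∂_3, so H_2 ≅ 0.

H_0 = Z,  H_1 = Z ⊕ Z/2,  H_2 = 0.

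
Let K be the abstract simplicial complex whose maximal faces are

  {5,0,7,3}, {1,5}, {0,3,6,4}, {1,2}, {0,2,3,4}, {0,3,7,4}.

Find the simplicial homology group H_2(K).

Order the vertices as 0 < 1 < 2 < 3 < 4 < 5 < 6 < 7. Listing each simplex with vertices in this order, K has dimension 3 with simplices:

  0-simplices (8): [0], [1], [2], [3], [4], [5], [6], [7]
  1-simplices (17): [0,2], [0,3], [0,4], [0,5], [0,6], [0,7], [1,2], [1,5], [2,3], [2,4], [3,4], [3,5], [3,6], [3,7], [4,6], [4,7], [5,7]
  2-simplices (13): [0,2,3], [0,2,4], [0,3,4], [0,3,5], [0,3,6], [0,3,7], [0,4,6], [0,4,7], [0,5,7], [2,3,4], [3,4,6], [3,4,7], [3,5,7]
  3-simplices (4): [0,2,3,4], [0,3,4,6], [0,3,4,7], [0,3,5,7]

so the chain groups are C_0 ≅ Z^8, C_1 ≅ Z^17, C_2 ≅ Z^13, C_3 ≅ Z^4.

The boundary map ∂_1: C_1 → C_0 sends each edge [p,q] (with p < q) to q − p. For instance
  ∂[4,7] = [7] − [4].
This gives a 8×17 integer matrix of rank 7; reducing to Smith normal form yields diagonal entries (1,1,1,1,1,1,1).

∂_2: C_2 → C_1 acts by ∂[p,q,r] = [q,r] − [p,r] + [p,q]. For instance
  ∂[3,4,6] = [4,6] − [3,6] + [3,4],
  ∂[0,3,6] = [3,6] − [0,6] + [0,3].
As a 17×13 matrix over Z this has rank 9, with invariant factors (1,1,1,1,1,1,1,1,1).

Boundary ∂_3: C_3 → C_2 sends each 3-simplex σ to the alternating sum Σ_i (−1)^i (σ with its i-th vertex removed). For instance
  ∂[0,3,4,7] = [3,4,7] − [0,4,7] + [0,3,7] − [0,3,4],
  ∂[0,2,3,4] = [2,3,4] − [0,3,4] + [0,2,4] − [0,2,3].
As a 13×4 matrix over Z this has rank 4, with invariant factors (1,1,1,1).

Reading off H_k = ker ∂_k / im ∂_{k+1}:

  H_2: rank ker ∂_2 − rank ∂_3 = (13 − 9) − 4 = 0, and the invariant factors of ∂_3 are all 1, so H_2 ≅ 0.

H_2 ≅ 0.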